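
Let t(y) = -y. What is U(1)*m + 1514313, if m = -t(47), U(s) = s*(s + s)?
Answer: 1514407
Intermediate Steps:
U(s) = 2*s² (U(s) = s*(2*s) = 2*s²)
m = 47 (m = -(-1)*47 = -1*(-47) = 47)
U(1)*m + 1514313 = (2*1²)*47 + 1514313 = (2*1)*47 + 1514313 = 2*47 + 1514313 = 94 + 1514313 = 1514407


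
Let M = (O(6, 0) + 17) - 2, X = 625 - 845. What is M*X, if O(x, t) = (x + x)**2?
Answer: -34980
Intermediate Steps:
O(x, t) = 4*x**2 (O(x, t) = (2*x)**2 = 4*x**2)
X = -220
M = 159 (M = (4*6**2 + 17) - 2 = (4*36 + 17) - 2 = (144 + 17) - 2 = 161 - 2 = 159)
M*X = 159*(-220) = -34980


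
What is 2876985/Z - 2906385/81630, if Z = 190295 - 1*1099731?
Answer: -95933981147/2474575356 ≈ -38.768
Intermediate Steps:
Z = -909436 (Z = 190295 - 1099731 = -909436)
2876985/Z - 2906385/81630 = 2876985/(-909436) - 2906385/81630 = 2876985*(-1/909436) - 2906385*1/81630 = -2876985/909436 - 193759/5442 = -95933981147/2474575356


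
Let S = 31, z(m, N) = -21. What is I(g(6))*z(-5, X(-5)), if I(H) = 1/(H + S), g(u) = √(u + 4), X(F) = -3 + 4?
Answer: -217/317 + 7*√10/317 ≈ -0.61471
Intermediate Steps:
X(F) = 1
g(u) = √(4 + u)
I(H) = 1/(31 + H) (I(H) = 1/(H + 31) = 1/(31 + H))
I(g(6))*z(-5, X(-5)) = -21/(31 + √(4 + 6)) = -21/(31 + √10)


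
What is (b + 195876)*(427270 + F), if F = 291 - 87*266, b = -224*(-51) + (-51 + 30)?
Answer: 83827565901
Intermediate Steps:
b = 11403 (b = 11424 - 21 = 11403)
F = -22851 (F = 291 - 23142 = -22851)
(b + 195876)*(427270 + F) = (11403 + 195876)*(427270 - 22851) = 207279*404419 = 83827565901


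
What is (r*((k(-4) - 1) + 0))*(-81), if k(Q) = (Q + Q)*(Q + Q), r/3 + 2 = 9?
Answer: -107163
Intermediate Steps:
r = 21 (r = -6 + 3*9 = -6 + 27 = 21)
k(Q) = 4*Q² (k(Q) = (2*Q)*(2*Q) = 4*Q²)
(r*((k(-4) - 1) + 0))*(-81) = (21*((4*(-4)² - 1) + 0))*(-81) = (21*((4*16 - 1) + 0))*(-81) = (21*((64 - 1) + 0))*(-81) = (21*(63 + 0))*(-81) = (21*63)*(-81) = 1323*(-81) = -107163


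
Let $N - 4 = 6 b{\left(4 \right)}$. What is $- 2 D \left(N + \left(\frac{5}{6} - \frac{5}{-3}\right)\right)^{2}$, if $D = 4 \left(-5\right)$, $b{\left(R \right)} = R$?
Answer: $37210$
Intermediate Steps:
$N = 28$ ($N = 4 + 6 \cdot 4 = 4 + 24 = 28$)
$D = -20$
$- 2 D \left(N + \left(\frac{5}{6} - \frac{5}{-3}\right)\right)^{2} = \left(-2\right) \left(-20\right) \left(28 + \left(\frac{5}{6} - \frac{5}{-3}\right)\right)^{2} = 40 \left(28 + \left(5 \cdot \frac{1}{6} - - \frac{5}{3}\right)\right)^{2} = 40 \left(28 + \left(\frac{5}{6} + \frac{5}{3}\right)\right)^{2} = 40 \left(28 + \frac{5}{2}\right)^{2} = 40 \left(\frac{61}{2}\right)^{2} = 40 \cdot \frac{3721}{4} = 37210$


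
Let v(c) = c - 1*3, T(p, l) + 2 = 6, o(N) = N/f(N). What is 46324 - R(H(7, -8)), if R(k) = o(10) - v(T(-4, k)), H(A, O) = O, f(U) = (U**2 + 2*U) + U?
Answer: 602224/13 ≈ 46325.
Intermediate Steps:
f(U) = U**2 + 3*U
o(N) = 1/(3 + N) (o(N) = N/((N*(3 + N))) = N*(1/(N*(3 + N))) = 1/(3 + N))
T(p, l) = 4 (T(p, l) = -2 + 6 = 4)
v(c) = -3 + c (v(c) = c - 3 = -3 + c)
R(k) = -12/13 (R(k) = 1/(3 + 10) - (-3 + 4) = 1/13 - 1*1 = 1/13 - 1 = -12/13)
46324 - R(H(7, -8)) = 46324 - 1*(-12/13) = 46324 + 12/13 = 602224/13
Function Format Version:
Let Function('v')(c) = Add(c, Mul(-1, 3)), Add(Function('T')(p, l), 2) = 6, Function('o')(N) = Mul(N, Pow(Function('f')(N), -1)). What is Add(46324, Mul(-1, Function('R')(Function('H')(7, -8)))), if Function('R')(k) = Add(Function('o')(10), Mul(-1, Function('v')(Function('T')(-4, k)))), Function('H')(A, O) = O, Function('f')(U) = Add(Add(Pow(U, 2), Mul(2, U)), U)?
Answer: Rational(602224, 13) ≈ 46325.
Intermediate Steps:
Function('f')(U) = Add(Pow(U, 2), Mul(3, U))
Function('o')(N) = Pow(Add(3, N), -1) (Function('o')(N) = Mul(N, Pow(Mul(N, Add(3, N)), -1)) = Mul(N, Mul(Pow(N, -1), Pow(Add(3, N), -1))) = Pow(Add(3, N), -1))
Function('T')(p, l) = 4 (Function('T')(p, l) = Add(-2, 6) = 4)
Function('v')(c) = Add(-3, c) (Function('v')(c) = Add(c, -3) = Add(-3, c))
Function('R')(k) = Rational(-12, 13) (Function('R')(k) = Add(Pow(Add(3, 10), -1), Mul(-1, Add(-3, 4))) = Add(Pow(13, -1), Mul(-1, 1)) = Add(Rational(1, 13), -1) = Rational(-12, 13))
Add(46324, Mul(-1, Function('R')(Function('H')(7, -8)))) = Add(46324, Mul(-1, Rational(-12, 13))) = Add(46324, Rational(12, 13)) = Rational(602224, 13)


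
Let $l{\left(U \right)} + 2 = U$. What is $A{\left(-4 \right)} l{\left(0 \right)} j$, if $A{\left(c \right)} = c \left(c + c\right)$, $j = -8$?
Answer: $512$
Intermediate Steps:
$l{\left(U \right)} = -2 + U$
$A{\left(c \right)} = 2 c^{2}$ ($A{\left(c \right)} = c 2 c = 2 c^{2}$)
$A{\left(-4 \right)} l{\left(0 \right)} j = 2 \left(-4\right)^{2} \left(-2 + 0\right) \left(-8\right) = 2 \cdot 16 \left(-2\right) \left(-8\right) = 32 \left(-2\right) \left(-8\right) = \left(-64\right) \left(-8\right) = 512$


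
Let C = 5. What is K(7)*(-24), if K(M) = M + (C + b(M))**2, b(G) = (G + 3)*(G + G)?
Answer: -504768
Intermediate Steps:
b(G) = 2*G*(3 + G) (b(G) = (3 + G)*(2*G) = 2*G*(3 + G))
K(M) = M + (5 + 2*M*(3 + M))**2
K(7)*(-24) = (7 + (5 + 2*7*(3 + 7))**2)*(-24) = (7 + (5 + 2*7*10)**2)*(-24) = (7 + (5 + 140)**2)*(-24) = (7 + 145**2)*(-24) = (7 + 21025)*(-24) = 21032*(-24) = -504768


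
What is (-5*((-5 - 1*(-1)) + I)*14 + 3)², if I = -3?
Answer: 243049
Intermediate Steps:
(-5*((-5 - 1*(-1)) + I)*14 + 3)² = (-5*((-5 - 1*(-1)) - 3)*14 + 3)² = (-5*((-5 + 1) - 3)*14 + 3)² = (-5*(-4 - 3)*14 + 3)² = (-5*(-7)*14 + 3)² = (35*14 + 3)² = (490 + 3)² = 493² = 243049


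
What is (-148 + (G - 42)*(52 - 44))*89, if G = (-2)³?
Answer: -48772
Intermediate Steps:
G = -8
(-148 + (G - 42)*(52 - 44))*89 = (-148 + (-8 - 42)*(52 - 44))*89 = (-148 - 50*8)*89 = (-148 - 400)*89 = -548*89 = -48772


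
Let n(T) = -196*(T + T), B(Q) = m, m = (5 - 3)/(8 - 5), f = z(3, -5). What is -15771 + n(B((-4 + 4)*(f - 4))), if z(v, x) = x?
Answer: -48097/3 ≈ -16032.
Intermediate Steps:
f = -5
m = ⅔ (m = 2/3 = 2*(⅓) = ⅔ ≈ 0.66667)
B(Q) = ⅔
n(T) = -392*T
-15771 + n(B((-4 + 4)*(f - 4))) = -15771 - 392*⅔ = -15771 - 784/3 = -48097/3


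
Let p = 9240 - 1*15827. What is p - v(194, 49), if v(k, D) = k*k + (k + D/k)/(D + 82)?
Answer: -1123921007/25414 ≈ -44225.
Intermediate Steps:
v(k, D) = k² + (k + D/k)/(82 + D)
p = -6587 (p = 9240 - 15827 = -6587)
p - v(194, 49) = -6587 - (49 + 194² + 82*194³ + 49*194³)/(194*(82 + 49)) = -6587 - (49 + 37636 + 82*7301384 + 49*7301384)/(194*131) = -6587 - (49 + 37636 + 598713488 + 357767816)/(194*131) = -6587 - 956518989/(194*131) = -6587 - 1*956518989/25414 = -6587 - 956518989/25414 = -1123921007/25414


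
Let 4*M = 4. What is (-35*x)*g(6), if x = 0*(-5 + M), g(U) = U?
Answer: 0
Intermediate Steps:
M = 1 (M = (¼)*4 = 1)
x = 0 (x = 0*(-5 + 1) = 0*(-4) = 0)
(-35*x)*g(6) = -35*0*6 = 0*6 = 0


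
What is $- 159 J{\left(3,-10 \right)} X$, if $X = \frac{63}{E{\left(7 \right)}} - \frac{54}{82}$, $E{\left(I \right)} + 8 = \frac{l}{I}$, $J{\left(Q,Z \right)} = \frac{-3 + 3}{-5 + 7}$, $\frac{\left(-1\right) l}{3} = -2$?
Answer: $0$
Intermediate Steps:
$l = 6$ ($l = \left(-3\right) \left(-2\right) = 6$)
$J{\left(Q,Z \right)} = 0$ ($J{\left(Q,Z \right)} = \frac{0}{2} = 0 \cdot \frac{1}{2} = 0$)
$E{\left(I \right)} = -8 + \frac{6}{I}$
$X = - \frac{19431}{2050}$ ($X = \frac{63}{-8 + \frac{6}{7}} - \frac{54}{82} = \frac{63}{-8 + 6 \cdot \frac{1}{7}} - \frac{27}{41} = \frac{63}{-8 + \frac{6}{7}} - \frac{27}{41} = \frac{63}{- \frac{50}{7}} - \frac{27}{41} = 63 \left(- \frac{7}{50}\right) - \frac{27}{41} = - \frac{441}{50} - \frac{27}{41} = - \frac{19431}{2050} \approx -9.4785$)
$- 159 J{\left(3,-10 \right)} X = \left(-159\right) 0 \left(- \frac{19431}{2050}\right) = 0 \left(- \frac{19431}{2050}\right) = 0$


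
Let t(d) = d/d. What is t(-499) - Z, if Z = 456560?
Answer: -456559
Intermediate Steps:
t(d) = 1
t(-499) - Z = 1 - 1*456560 = 1 - 456560 = -456559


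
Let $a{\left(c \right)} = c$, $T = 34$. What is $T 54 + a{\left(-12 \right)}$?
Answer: $1824$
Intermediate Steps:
$T 54 + a{\left(-12 \right)} = 34 \cdot 54 - 12 = 1836 - 12 = 1824$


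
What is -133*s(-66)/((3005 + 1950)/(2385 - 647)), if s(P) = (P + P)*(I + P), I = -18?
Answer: -2563035552/4955 ≈ -5.1726e+5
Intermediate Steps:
s(P) = 2*P*(-18 + P) (s(P) = (P + P)*(-18 + P) = (2*P)*(-18 + P) = 2*P*(-18 + P))
-133*s(-66)/((3005 + 1950)/(2385 - 647)) = -133*2*(-66)*(-18 - 66)/((3005 + 1950)/(2385 - 647)) = -133*2*(-66)*(-84)/(4955/1738) = -1474704/(4955*(1/1738)) = -1474704/4955/1738 = -1474704*1738/4955 = -133*19270944/4955 = -2563035552/4955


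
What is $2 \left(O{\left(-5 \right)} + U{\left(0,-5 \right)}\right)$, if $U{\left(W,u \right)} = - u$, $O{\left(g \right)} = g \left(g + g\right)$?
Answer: $110$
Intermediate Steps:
$O{\left(g \right)} = 2 g^{2}$ ($O{\left(g \right)} = g 2 g = 2 g^{2}$)
$2 \left(O{\left(-5 \right)} + U{\left(0,-5 \right)}\right) = 2 \left(2 \left(-5\right)^{2} - -5\right) = 2 \left(2 \cdot 25 + 5\right) = 2 \left(50 + 5\right) = 2 \cdot 55 = 110$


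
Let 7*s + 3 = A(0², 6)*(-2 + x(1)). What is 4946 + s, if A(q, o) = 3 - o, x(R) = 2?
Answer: 34619/7 ≈ 4945.6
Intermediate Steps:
s = -3/7 (s = -3/7 + ((3 - 1*6)*(-2 + 2))/7 = -3/7 + ((3 - 6)*0)/7 = -3/7 + (-3*0)/7 = -3/7 + (⅐)*0 = -3/7 + 0 = -3/7 ≈ -0.42857)
4946 + s = 4946 - 3/7 = 34619/7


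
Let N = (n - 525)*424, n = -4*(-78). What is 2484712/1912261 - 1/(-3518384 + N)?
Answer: 689736320601/530828355512 ≈ 1.2994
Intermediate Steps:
n = 312
N = -90312 (N = (312 - 525)*424 = -213*424 = -90312)
2484712/1912261 - 1/(-3518384 + N) = 2484712/1912261 - 1/(-3518384 - 90312) = 2484712*(1/1912261) - 1/(-3608696) = 2484712/1912261 - 1*(-1/3608696) = 2484712/1912261 + 1/3608696 = 689736320601/530828355512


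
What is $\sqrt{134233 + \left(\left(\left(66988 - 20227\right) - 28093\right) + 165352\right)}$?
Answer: $\sqrt{318253} \approx 564.14$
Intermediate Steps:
$\sqrt{134233 + \left(\left(\left(66988 - 20227\right) - 28093\right) + 165352\right)} = \sqrt{134233 + \left(\left(46761 - 28093\right) + 165352\right)} = \sqrt{134233 + \left(18668 + 165352\right)} = \sqrt{134233 + 184020} = \sqrt{318253}$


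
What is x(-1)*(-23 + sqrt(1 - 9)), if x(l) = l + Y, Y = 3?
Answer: -46 + 4*I*sqrt(2) ≈ -46.0 + 5.6569*I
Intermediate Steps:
x(l) = 3 + l (x(l) = l + 3 = 3 + l)
x(-1)*(-23 + sqrt(1 - 9)) = (3 - 1)*(-23 + sqrt(1 - 9)) = 2*(-23 + sqrt(-8)) = 2*(-23 + 2*I*sqrt(2)) = -46 + 4*I*sqrt(2)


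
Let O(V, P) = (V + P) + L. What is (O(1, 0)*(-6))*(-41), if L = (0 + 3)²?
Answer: 2460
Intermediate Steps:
L = 9 (L = 3² = 9)
O(V, P) = 9 + P + V (O(V, P) = (V + P) + 9 = (P + V) + 9 = 9 + P + V)
(O(1, 0)*(-6))*(-41) = ((9 + 0 + 1)*(-6))*(-41) = (10*(-6))*(-41) = -60*(-41) = 2460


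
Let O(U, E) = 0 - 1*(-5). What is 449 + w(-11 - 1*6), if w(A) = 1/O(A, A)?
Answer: 2246/5 ≈ 449.20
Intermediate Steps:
O(U, E) = 5 (O(U, E) = 0 + 5 = 5)
w(A) = ⅕ (w(A) = 1/5 = ⅕)
449 + w(-11 - 1*6) = 449 + ⅕ = 2246/5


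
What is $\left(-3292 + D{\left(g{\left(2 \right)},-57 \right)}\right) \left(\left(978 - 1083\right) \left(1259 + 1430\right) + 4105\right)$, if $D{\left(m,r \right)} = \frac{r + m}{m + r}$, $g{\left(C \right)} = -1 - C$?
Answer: $915687840$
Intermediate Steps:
$D{\left(m,r \right)} = 1$ ($D{\left(m,r \right)} = \frac{m + r}{m + r} = 1$)
$\left(-3292 + D{\left(g{\left(2 \right)},-57 \right)}\right) \left(\left(978 - 1083\right) \left(1259 + 1430\right) + 4105\right) = \left(-3292 + 1\right) \left(\left(978 - 1083\right) \left(1259 + 1430\right) + 4105\right) = - 3291 \left(\left(-105\right) 2689 + 4105\right) = - 3291 \left(-282345 + 4105\right) = \left(-3291\right) \left(-278240\right) = 915687840$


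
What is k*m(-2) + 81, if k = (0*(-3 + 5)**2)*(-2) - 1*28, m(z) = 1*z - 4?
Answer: 249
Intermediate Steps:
m(z) = -4 + z (m(z) = z - 4 = -4 + z)
k = -28 (k = (0*2**2)*(-2) - 28 = (0*4)*(-2) - 28 = 0*(-2) - 28 = 0 - 28 = -28)
k*m(-2) + 81 = -28*(-4 - 2) + 81 = -28*(-6) + 81 = 168 + 81 = 249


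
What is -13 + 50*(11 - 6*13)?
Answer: -3363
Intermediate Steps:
-13 + 50*(11 - 6*13) = -13 + 50*(11 - 1*78) = -13 + 50*(11 - 78) = -13 + 50*(-67) = -13 - 3350 = -3363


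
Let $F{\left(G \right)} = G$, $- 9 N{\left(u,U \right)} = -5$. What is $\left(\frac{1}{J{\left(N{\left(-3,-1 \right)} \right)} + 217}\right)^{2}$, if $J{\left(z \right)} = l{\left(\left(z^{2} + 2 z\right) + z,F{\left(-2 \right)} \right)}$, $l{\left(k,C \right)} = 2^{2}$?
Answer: $\frac{1}{48841} \approx 2.0475 \cdot 10^{-5}$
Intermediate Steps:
$N{\left(u,U \right)} = \frac{5}{9}$ ($N{\left(u,U \right)} = \left(- \frac{1}{9}\right) \left(-5\right) = \frac{5}{9}$)
$l{\left(k,C \right)} = 4$
$J{\left(z \right)} = 4$
$\left(\frac{1}{J{\left(N{\left(-3,-1 \right)} \right)} + 217}\right)^{2} = \left(\frac{1}{4 + 217}\right)^{2} = \left(\frac{1}{221}\right)^{2} = \frac{1}{48841}$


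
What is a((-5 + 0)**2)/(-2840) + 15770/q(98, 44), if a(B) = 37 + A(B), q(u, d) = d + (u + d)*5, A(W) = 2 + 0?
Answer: 22378697/1070680 ≈ 20.901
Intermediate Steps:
A(W) = 2
q(u, d) = 5*u + 6*d (q(u, d) = d + (d + u)*5 = d + (5*d + 5*u) = 5*u + 6*d)
a(B) = 39 (a(B) = 37 + 2 = 39)
a((-5 + 0)**2)/(-2840) + 15770/q(98, 44) = 39/(-2840) + 15770/(5*98 + 6*44) = 39*(-1/2840) + 15770/(490 + 264) = -39/2840 + 15770/754 = -39/2840 + 15770*(1/754) = -39/2840 + 7885/377 = 22378697/1070680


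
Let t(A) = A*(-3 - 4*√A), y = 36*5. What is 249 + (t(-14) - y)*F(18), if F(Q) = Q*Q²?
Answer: -804567 + 326592*I*√14 ≈ -8.0457e+5 + 1.222e+6*I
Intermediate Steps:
y = 180
F(Q) = Q³
249 + (t(-14) - y)*F(18) = 249 + ((-(-56)*I*√14 - 3*(-14)) - 1*180)*18³ = 249 + ((-(-56)*I*√14 + 42) - 180)*5832 = 249 + ((56*I*√14 + 42) - 180)*5832 = 249 + ((42 + 56*I*√14) - 180)*5832 = 249 + (-138 + 56*I*√14)*5832 = 249 + (-804816 + 326592*I*√14) = -804567 + 326592*I*√14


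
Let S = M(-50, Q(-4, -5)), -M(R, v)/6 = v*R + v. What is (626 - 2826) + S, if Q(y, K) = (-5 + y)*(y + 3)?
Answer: 446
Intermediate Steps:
Q(y, K) = (-5 + y)*(3 + y)
M(R, v) = -6*v - 6*R*v (M(R, v) = -6*(v*R + v) = -6*(R*v + v) = -6*(v + R*v) = -6*v - 6*R*v)
S = 2646 (S = -6*(-15 + (-4)**2 - 2*(-4))*(1 - 50) = -6*(-15 + 16 + 8)*(-49) = -6*9*(-49) = 2646)
(626 - 2826) + S = (626 - 2826) + 2646 = -2200 + 2646 = 446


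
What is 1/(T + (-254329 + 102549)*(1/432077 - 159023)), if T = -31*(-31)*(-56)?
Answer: 432077/10428807984614768 ≈ 4.1431e-11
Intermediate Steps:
T = -53816 (T = 961*(-56) = -53816)
1/(T + (-254329 + 102549)*(1/432077 - 159023)) = 1/(-53816 + (-254329 + 102549)*(1/432077 - 159023)) = 1/(-53816 - 151780*(1/432077 - 159023)) = 1/(-53816 - 151780*(-68710180770/432077)) = 1/(-53816 + 10428831237270600/432077) = 1/(10428807984614768/432077) = 432077/10428807984614768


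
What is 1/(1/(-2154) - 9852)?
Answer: -2154/21221209 ≈ -0.00010150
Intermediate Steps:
1/(1/(-2154) - 9852) = 1/(-1/2154 - 9852) = 1/(-21221209/2154) = -2154/21221209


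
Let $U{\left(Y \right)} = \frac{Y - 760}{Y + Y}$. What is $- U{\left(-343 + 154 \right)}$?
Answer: $- \frac{949}{378} \approx -2.5106$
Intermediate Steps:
$U{\left(Y \right)} = \frac{-760 + Y}{2 Y}$
$- U{\left(-343 + 154 \right)} = - \frac{-760 + \left(-343 + 154\right)}{2 \left(-343 + 154\right)} = - \frac{-760 - 189}{2 \left(-189\right)} = - \frac{\left(-1\right) \left(-949\right)}{2 \cdot 189} = \left(-1\right) \frac{949}{378} = - \frac{949}{378}$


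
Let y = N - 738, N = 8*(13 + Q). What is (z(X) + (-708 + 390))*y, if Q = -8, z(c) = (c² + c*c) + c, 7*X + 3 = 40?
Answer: 8784330/49 ≈ 1.7927e+5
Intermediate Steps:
X = 37/7 (X = -3/7 + (⅐)*40 = -3/7 + 40/7 = 37/7 ≈ 5.2857)
z(c) = c + 2*c² (z(c) = (c² + c²) + c = 2*c² + c = c + 2*c²)
N = 40 (N = 8*(13 - 8) = 8*5 = 40)
y = -698 (y = 40 - 738 = -698)
(z(X) + (-708 + 390))*y = (37*(1 + 2*(37/7))/7 + (-708 + 390))*(-698) = (37*(1 + 74/7)/7 - 318)*(-698) = ((37/7)*(81/7) - 318)*(-698) = (2997/49 - 318)*(-698) = -12585/49*(-698) = 8784330/49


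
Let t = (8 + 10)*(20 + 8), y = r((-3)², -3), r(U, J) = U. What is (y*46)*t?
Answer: 208656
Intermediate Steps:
y = 9 (y = (-3)² = 9)
t = 504 (t = 18*28 = 504)
(y*46)*t = (9*46)*504 = 414*504 = 208656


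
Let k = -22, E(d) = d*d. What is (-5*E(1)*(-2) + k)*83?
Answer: -996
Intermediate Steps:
E(d) = d²
(-5*E(1)*(-2) + k)*83 = (-5*1²*(-2) - 22)*83 = (-5*1*(-2) - 22)*83 = (-5*(-2) - 22)*83 = (10 - 22)*83 = -12*83 = -996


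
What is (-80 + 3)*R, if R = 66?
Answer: -5082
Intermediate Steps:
(-80 + 3)*R = (-80 + 3)*66 = -77*66 = -5082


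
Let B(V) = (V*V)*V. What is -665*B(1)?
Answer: -665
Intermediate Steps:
B(V) = V³ (B(V) = V²*V = V³)
-665*B(1) = -665*1³ = -665*1 = -665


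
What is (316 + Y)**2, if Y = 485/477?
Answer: 22866581089/227529 ≈ 1.0050e+5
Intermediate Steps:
Y = 485/477 (Y = 485*(1/477) = 485/477 ≈ 1.0168)
(316 + Y)**2 = (316 + 485/477)**2 = (151217/477)**2 = 22866581089/227529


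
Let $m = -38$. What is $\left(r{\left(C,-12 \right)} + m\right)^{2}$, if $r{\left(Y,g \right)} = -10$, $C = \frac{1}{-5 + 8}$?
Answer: $2304$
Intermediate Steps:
$C = \frac{1}{3} \approx 0.33333$
$\left(r{\left(C,-12 \right)} + m\right)^{2} = \left(-10 - 38\right)^{2} = \left(-48\right)^{2} = 2304$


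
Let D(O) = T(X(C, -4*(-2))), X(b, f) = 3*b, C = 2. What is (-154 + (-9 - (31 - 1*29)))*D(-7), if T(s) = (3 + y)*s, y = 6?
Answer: -8910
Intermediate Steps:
T(s) = 9*s (T(s) = (3 + 6)*s = 9*s)
D(O) = 54 (D(O) = 9*(3*2) = 9*6 = 54)
(-154 + (-9 - (31 - 1*29)))*D(-7) = (-154 + (-9 - (31 - 1*29)))*54 = (-154 + (-9 - (31 - 29)))*54 = (-154 + (-9 - 1*2))*54 = (-154 + (-9 - 2))*54 = (-154 - 11)*54 = -165*54 = -8910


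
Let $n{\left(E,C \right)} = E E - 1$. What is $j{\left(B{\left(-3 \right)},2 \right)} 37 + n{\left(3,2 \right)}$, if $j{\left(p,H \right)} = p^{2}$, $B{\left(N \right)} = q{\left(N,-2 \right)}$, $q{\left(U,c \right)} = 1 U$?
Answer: $341$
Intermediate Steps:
$q{\left(U,c \right)} = U$
$B{\left(N \right)} = N$
$n{\left(E,C \right)} = -1 + E^{2}$ ($n{\left(E,C \right)} = E^{2} - 1 = -1 + E^{2}$)
$j{\left(B{\left(-3 \right)},2 \right)} 37 + n{\left(3,2 \right)} = \left(-3\right)^{2} \cdot 37 - \left(1 - 3^{2}\right) = 9 \cdot 37 + \left(-1 + 9\right) = 333 + 8 = 341$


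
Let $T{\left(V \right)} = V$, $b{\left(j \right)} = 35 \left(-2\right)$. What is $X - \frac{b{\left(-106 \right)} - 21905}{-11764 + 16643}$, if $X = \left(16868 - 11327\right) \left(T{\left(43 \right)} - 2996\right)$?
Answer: $- \frac{79832971692}{4879} \approx -1.6363 \cdot 10^{7}$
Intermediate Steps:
$b{\left(j \right)} = -70$
$X = -16362573$ ($X = \left(16868 - 11327\right) \left(43 - 2996\right) = 5541 \left(-2953\right) = -16362573$)
$X - \frac{b{\left(-106 \right)} - 21905}{-11764 + 16643} = -16362573 - \frac{-70 - 21905}{-11764 + 16643} = -16362573 - - \frac{21975}{4879} = -16362573 + \frac{21975}{4879} = - \frac{79832971692}{4879}$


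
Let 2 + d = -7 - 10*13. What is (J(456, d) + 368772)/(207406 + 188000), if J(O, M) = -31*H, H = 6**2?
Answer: 61276/65901 ≈ 0.92982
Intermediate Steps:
d = -139 (d = -2 + (-7 - 10*13) = -2 + (-7 - 130) = -2 - 137 = -139)
H = 36
J(O, M) = -1116 (J(O, M) = -31*36 = -1116)
(J(456, d) + 368772)/(207406 + 188000) = (-1116 + 368772)/(207406 + 188000) = 367656/395406 = 367656*(1/395406) = 61276/65901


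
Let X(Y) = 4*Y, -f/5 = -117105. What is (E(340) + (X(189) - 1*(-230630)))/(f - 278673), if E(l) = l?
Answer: 38621/51142 ≈ 0.75517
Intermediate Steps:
f = 585525 (f = -5*(-117105) = 585525)
(E(340) + (X(189) - 1*(-230630)))/(f - 278673) = (340 + (4*189 - 1*(-230630)))/(585525 - 278673) = (340 + (756 + 230630))/306852 = (340 + 231386)*(1/306852) = 231726*(1/306852) = 38621/51142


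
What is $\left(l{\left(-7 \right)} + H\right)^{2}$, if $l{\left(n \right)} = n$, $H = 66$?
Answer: $3481$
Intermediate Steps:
$\left(l{\left(-7 \right)} + H\right)^{2} = \left(-7 + 66\right)^{2} = 59^{2} = 3481$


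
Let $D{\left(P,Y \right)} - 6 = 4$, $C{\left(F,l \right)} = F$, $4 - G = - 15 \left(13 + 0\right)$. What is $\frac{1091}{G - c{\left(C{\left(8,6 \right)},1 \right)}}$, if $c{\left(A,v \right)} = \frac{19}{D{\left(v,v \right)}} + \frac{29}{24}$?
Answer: $\frac{130920}{23507} \approx 5.5694$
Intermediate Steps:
$G = 199$ ($G = 4 - - 15 \left(13 + 0\right) = 4 - \left(-15\right) 13 = 4 - -195 = 4 + 195 = 199$)
$D{\left(P,Y \right)} = 10$ ($D{\left(P,Y \right)} = 6 + 4 = 10$)
$c{\left(A,v \right)} = \frac{373}{120}$ ($c{\left(A,v \right)} = \frac{19}{10} + \frac{29}{24} = \frac{373}{120}$)
$\frac{1091}{G - c{\left(C{\left(8,6 \right)},1 \right)}} = \frac{1091}{199 - \frac{373}{120}} = \frac{1091}{\frac{23507}{120}} = 1091 \cdot \frac{120}{23507} = \frac{130920}{23507}$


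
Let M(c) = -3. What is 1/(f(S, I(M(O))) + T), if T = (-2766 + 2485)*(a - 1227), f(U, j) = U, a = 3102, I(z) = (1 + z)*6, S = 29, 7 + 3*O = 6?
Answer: -1/526846 ≈ -1.8981e-6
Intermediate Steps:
O = -⅓ (O = -7/3 + (⅓)*6 = -7/3 + 2 = -⅓ ≈ -0.33333)
I(z) = 6 + 6*z
T = -526875 (T = (-2766 + 2485)*(3102 - 1227) = -281*1875 = -526875)
1/(f(S, I(M(O))) + T) = 1/(29 - 526875) = 1/(-526846) = -1/526846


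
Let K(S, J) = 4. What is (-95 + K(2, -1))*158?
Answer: -14378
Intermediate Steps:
(-95 + K(2, -1))*158 = (-95 + 4)*158 = -91*158 = -14378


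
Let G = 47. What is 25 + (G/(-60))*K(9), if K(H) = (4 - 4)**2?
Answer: 25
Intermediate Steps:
K(H) = 0 (K(H) = 0**2 = 0)
25 + (G/(-60))*K(9) = 25 + (47/(-60))*0 = 25 + (47*(-1/60))*0 = 25 - 47/60*0 = 25 + 0 = 25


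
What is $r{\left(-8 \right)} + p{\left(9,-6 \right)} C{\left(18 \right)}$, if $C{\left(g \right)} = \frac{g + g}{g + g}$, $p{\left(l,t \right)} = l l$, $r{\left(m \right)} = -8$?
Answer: $73$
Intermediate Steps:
$p{\left(l,t \right)} = l^{2}$
$C{\left(g \right)} = 1$ ($C{\left(g \right)} = \frac{2 g}{2 g} = 2 g \frac{1}{2 g} = 1$)
$r{\left(-8 \right)} + p{\left(9,-6 \right)} C{\left(18 \right)} = -8 + 9^{2} \cdot 1 = -8 + 81 \cdot 1 = -8 + 81 = 73$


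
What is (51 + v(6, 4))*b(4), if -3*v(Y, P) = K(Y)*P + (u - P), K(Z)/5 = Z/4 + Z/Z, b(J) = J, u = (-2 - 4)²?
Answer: 284/3 ≈ 94.667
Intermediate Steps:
u = 36 (u = (-6)² = 36)
K(Z) = 5 + 5*Z/4 (K(Z) = 5*(Z/4 + Z/Z) = 5*(Z*(¼) + 1) = 5*(Z/4 + 1) = 5*(1 + Z/4) = 5 + 5*Z/4)
v(Y, P) = -12 + P/3 - P*(5 + 5*Y/4)/3 (v(Y, P) = -((5 + 5*Y/4)*P + (36 - P))/3 = -(P*(5 + 5*Y/4) + (36 - P))/3 = -(36 - P + P*(5 + 5*Y/4))/3 = -12 + P/3 - P*(5 + 5*Y/4)/3)
(51 + v(6, 4))*b(4) = (51 + (-12 + (⅓)*4 - 5/12*4*(4 + 6)))*4 = (51 + (-12 + 4/3 - 5/12*4*10))*4 = (51 + (-12 + 4/3 - 50/3))*4 = (51 - 82/3)*4 = (71/3)*4 = 284/3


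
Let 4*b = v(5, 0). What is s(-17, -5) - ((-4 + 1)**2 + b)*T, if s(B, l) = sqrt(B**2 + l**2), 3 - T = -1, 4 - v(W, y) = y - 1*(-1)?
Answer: -39 + sqrt(314) ≈ -21.280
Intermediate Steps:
v(W, y) = 3 - y (v(W, y) = 4 - (y - 1*(-1)) = 4 - (y + 1) = 4 - (1 + y) = 4 + (-1 - y) = 3 - y)
b = 3/4 (b = (3 - 1*0)/4 = (3 + 0)/4 = (1/4)*3 = 3/4 ≈ 0.75000)
T = 4 (T = 3 - 1*(-1) = 3 + 1 = 4)
s(-17, -5) - ((-4 + 1)**2 + b)*T = sqrt((-17)**2 + (-5)**2) - ((-4 + 1)**2 + 3/4)*4 = sqrt(289 + 25) - ((-3)**2 + 3/4)*4 = sqrt(314) - (9 + 3/4)*4 = sqrt(314) - 39*4/4 = sqrt(314) - 1*39 = sqrt(314) - 39 = -39 + sqrt(314)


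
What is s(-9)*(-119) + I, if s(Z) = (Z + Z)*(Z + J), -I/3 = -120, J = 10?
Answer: 2502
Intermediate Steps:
I = 360 (I = -3*(-120) = 360)
s(Z) = 2*Z*(10 + Z) (s(Z) = (Z + Z)*(Z + 10) = (2*Z)*(10 + Z) = 2*Z*(10 + Z))
s(-9)*(-119) + I = (2*(-9)*(10 - 9))*(-119) + 360 = (2*(-9)*1)*(-119) + 360 = -18*(-119) + 360 = 2142 + 360 = 2502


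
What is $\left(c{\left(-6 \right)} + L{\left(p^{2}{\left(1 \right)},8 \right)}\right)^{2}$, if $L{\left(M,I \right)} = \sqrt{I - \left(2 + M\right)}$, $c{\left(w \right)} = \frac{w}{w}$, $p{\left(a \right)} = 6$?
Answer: $\left(1 + i \sqrt{30}\right)^{2} \approx -29.0 + 10.954 i$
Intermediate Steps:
$c{\left(w \right)} = 1$
$L{\left(M,I \right)} = \sqrt{-2 + I - M}$
$\left(c{\left(-6 \right)} + L{\left(p^{2}{\left(1 \right)},8 \right)}\right)^{2} = \left(1 + \sqrt{-2 + 8 - 6^{2}}\right)^{2} = \left(1 + \sqrt{-2 + 8 - 36}\right)^{2} = \left(1 + \sqrt{-30}\right)^{2} = \left(1 + i \sqrt{30}\right)^{2}$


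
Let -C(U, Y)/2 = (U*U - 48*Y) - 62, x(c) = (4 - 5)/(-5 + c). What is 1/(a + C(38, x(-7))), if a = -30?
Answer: -1/2786 ≈ -0.00035894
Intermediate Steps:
x(c) = -1/(-5 + c)
C(U, Y) = 124 - 2*U**2 + 96*Y (C(U, Y) = -2*((U*U - 48*Y) - 62) = -2*((U**2 - 48*Y) - 62) = -2*(-62 + U**2 - 48*Y) = 124 - 2*U**2 + 96*Y)
1/(a + C(38, x(-7))) = 1/(-30 + (124 - 2*38**2 + 96*(-1/(-5 - 7)))) = 1/(-30 + (124 - 2*1444 + 96*(-1/(-12)))) = 1/(-30 + (124 - 2888 + 96*(-1*(-1/12)))) = 1/(-30 + (124 - 2888 + 96*(1/12))) = 1/(-30 + (124 - 2888 + 8)) = 1/(-30 - 2756) = 1/(-2786) = -1/2786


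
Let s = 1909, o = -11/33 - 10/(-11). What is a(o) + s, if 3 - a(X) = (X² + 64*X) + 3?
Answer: 2038412/1089 ≈ 1871.8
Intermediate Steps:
o = 19/33 (o = -11*1/33 - 10*(-1/11) = -⅓ + 10/11 = 19/33 ≈ 0.57576)
a(X) = -X² - 64*X (a(X) = 3 - ((X² + 64*X) + 3) = 3 - (3 + X² + 64*X) = 3 + (-3 - X² - 64*X) = -X² - 64*X)
a(o) + s = -1*19/33*(64 + 19/33) + 1909 = -1*19/33*2131/33 + 1909 = -40489/1089 + 1909 = 2038412/1089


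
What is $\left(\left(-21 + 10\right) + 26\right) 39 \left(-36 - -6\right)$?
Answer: $-17550$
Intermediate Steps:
$\left(\left(-21 + 10\right) + 26\right) 39 \left(-36 - -6\right) = \left(-11 + 26\right) 39 \left(-36 + 6\right) = 15 \cdot 39 \left(-30\right) = 585 \left(-30\right) = -17550$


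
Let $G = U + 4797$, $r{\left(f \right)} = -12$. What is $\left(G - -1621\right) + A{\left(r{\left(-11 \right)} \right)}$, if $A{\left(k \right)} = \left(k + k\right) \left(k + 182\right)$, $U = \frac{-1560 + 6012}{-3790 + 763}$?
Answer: $\frac{2357558}{1009} \approx 2336.5$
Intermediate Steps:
$U = - \frac{1484}{1009}$ ($U = \frac{4452}{-3027} = 4452 \left(- \frac{1}{3027}\right) = - \frac{1484}{1009} \approx -1.4708$)
$A{\left(k \right)} = 2 k \left(182 + k\right)$
$G = \frac{4838689}{1009}$ ($G = - \frac{1484}{1009} + 4797 = \frac{4838689}{1009} \approx 4795.5$)
$\left(G - -1621\right) + A{\left(r{\left(-11 \right)} \right)} = \left(\frac{4838689}{1009} - -1621\right) + 2 \left(-12\right) \left(182 - 12\right) = \left(\frac{4838689}{1009} + \left(-14418 + 16039\right)\right) + 2 \left(-12\right) 170 = \left(\frac{4838689}{1009} + 1621\right) - 4080 = \frac{6474278}{1009} - 4080 = \frac{2357558}{1009}$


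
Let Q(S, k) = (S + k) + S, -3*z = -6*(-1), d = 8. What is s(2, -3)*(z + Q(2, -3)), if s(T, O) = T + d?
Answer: -10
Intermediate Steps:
s(T, O) = 8 + T (s(T, O) = T + 8 = 8 + T)
z = -2 (z = -(-2)*(-1) = -⅓*6 = -2)
Q(S, k) = k + 2*S
s(2, -3)*(z + Q(2, -3)) = (8 + 2)*(-2 + (-3 + 2*2)) = 10*(-2 + (-3 + 4)) = 10*(-2 + 1) = 10*(-1) = -10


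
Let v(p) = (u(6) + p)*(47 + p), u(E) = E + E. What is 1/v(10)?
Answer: 1/1254 ≈ 0.00079745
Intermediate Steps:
u(E) = 2*E
v(p) = (12 + p)*(47 + p) (v(p) = (2*6 + p)*(47 + p) = (12 + p)*(47 + p))
1/v(10) = 1/(564 + 10**2 + 59*10) = 1/(564 + 100 + 590) = 1/1254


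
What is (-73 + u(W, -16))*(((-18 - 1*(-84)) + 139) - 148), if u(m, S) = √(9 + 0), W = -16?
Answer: -3990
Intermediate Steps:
u(m, S) = 3 (u(m, S) = √9 = 3)
(-73 + u(W, -16))*(((-18 - 1*(-84)) + 139) - 148) = (-73 + 3)*(((-18 - 1*(-84)) + 139) - 148) = -70*(((-18 + 84) + 139) - 148) = -70*((66 + 139) - 148) = -70*(205 - 148) = -70*57 = -3990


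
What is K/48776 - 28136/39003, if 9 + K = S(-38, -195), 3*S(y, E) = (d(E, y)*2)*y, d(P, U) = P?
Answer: -1180037743/1902410328 ≈ -0.62029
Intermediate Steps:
S(y, E) = 2*E*y/3 (S(y, E) = ((E*2)*y)/3 = ((2*E)*y)/3 = (2*E*y)/3 = 2*E*y/3)
K = 4931 (K = -9 + (⅔)*(-195)*(-38) = -9 + 4940 = 4931)
K/48776 - 28136/39003 = 4931/48776 - 28136/39003 = -1180037743/1902410328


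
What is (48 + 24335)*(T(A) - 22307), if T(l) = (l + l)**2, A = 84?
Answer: 144274211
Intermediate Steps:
T(l) = 4*l**2 (T(l) = (2*l)**2 = 4*l**2)
(48 + 24335)*(T(A) - 22307) = (48 + 24335)*(4*84**2 - 22307) = 24383*(4*7056 - 22307) = 24383*(28224 - 22307) = 24383*5917 = 144274211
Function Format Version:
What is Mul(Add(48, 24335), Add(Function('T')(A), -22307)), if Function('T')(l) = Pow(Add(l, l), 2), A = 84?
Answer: 144274211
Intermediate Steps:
Function('T')(l) = Mul(4, Pow(l, 2)) (Function('T')(l) = Pow(Mul(2, l), 2) = Mul(4, Pow(l, 2)))
Mul(Add(48, 24335), Add(Function('T')(A), -22307)) = Mul(Add(48, 24335), Add(Mul(4, Pow(84, 2)), -22307)) = Mul(24383, Add(Mul(4, 7056), -22307)) = Mul(24383, Add(28224, -22307)) = Mul(24383, 5917) = 144274211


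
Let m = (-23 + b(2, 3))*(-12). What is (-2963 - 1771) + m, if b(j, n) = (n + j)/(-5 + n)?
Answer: -4428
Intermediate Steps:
b(j, n) = (j + n)/(-5 + n)
m = 306 (m = (-23 + (2 + 3)/(-5 + 3))*(-12) = (-23 + 5/(-2))*(-12) = (-23 - 1/2*5)*(-12) = (-23 - 5/2)*(-12) = -51/2*(-12) = 306)
(-2963 - 1771) + m = (-2963 - 1771) + 306 = -4734 + 306 = -4428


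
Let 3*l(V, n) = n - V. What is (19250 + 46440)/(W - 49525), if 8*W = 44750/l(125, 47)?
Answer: -1366352/1034595 ≈ -1.3207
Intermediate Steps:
l(V, n) = -V/3 + n/3 (l(V, n) = (n - V)/3 = -V/3 + n/3)
W = -22375/104 (W = (44750/(-1/3*125 + (1/3)*47))/8 = (44750/(-125/3 + 47/3))/8 = (44750/(-26))/8 = (44750*(-1/26))/8 = (1/8)*(-22375/13) = -22375/104 ≈ -215.14)
(19250 + 46440)/(W - 49525) = (19250 + 46440)/(-22375/104 - 49525) = 65690/(-5172975/104) = 65690*(-104/5172975) = -1366352/1034595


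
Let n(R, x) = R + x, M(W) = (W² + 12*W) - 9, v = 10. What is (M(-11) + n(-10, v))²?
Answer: 400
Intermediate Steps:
M(W) = -9 + W² + 12*W
(M(-11) + n(-10, v))² = ((-9 + (-11)² + 12*(-11)) + (-10 + 10))² = ((-9 + 121 - 132) + 0)² = (-20 + 0)² = (-20)² = 400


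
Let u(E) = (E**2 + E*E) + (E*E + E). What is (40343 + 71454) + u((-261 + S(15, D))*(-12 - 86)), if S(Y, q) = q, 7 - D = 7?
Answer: 1962839627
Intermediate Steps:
D = 0 (D = 7 - 1*7 = 7 - 7 = 0)
u(E) = E + 3*E**2 (u(E) = (E**2 + E**2) + (E**2 + E) = 2*E**2 + (E + E**2) = E + 3*E**2)
(40343 + 71454) + u((-261 + S(15, D))*(-12 - 86)) = (40343 + 71454) + ((-261 + 0)*(-12 - 86))*(1 + 3*((-261 + 0)*(-12 - 86))) = 111797 + (-261*(-98))*(1 + 3*(-261*(-98))) = 111797 + 25578*(1 + 3*25578) = 111797 + 25578*(1 + 76734) = 111797 + 25578*76735 = 111797 + 1962727830 = 1962839627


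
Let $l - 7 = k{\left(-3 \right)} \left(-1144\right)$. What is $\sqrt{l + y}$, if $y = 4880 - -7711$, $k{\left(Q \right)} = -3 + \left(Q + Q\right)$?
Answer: $\sqrt{22894} \approx 151.31$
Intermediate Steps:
$k{\left(Q \right)} = -3 + 2 Q$
$y = 12591$ ($y = 4880 + 7711 = 12591$)
$l = 10303$ ($l = 7 + \left(-3 + 2 \left(-3\right)\right) \left(-1144\right) = 7 + \left(-3 - 6\right) \left(-1144\right) = 7 - -10296 = 7 + 10296 = 10303$)
$\sqrt{l + y} = \sqrt{10303 + 12591} = \sqrt{22894}$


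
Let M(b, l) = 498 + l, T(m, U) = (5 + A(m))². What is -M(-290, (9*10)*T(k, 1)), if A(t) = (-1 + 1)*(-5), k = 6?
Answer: -2748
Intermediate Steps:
A(t) = 0 (A(t) = 0*(-5) = 0)
T(m, U) = 25 (T(m, U) = (5 + 0)² = 5² = 25)
-M(-290, (9*10)*T(k, 1)) = -(498 + (9*10)*25) = -(498 + 90*25) = -(498 + 2250) = -1*2748 = -2748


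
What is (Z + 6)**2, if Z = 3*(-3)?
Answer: 9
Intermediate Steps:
Z = -9
(Z + 6)**2 = (-9 + 6)**2 = (-3)**2 = 9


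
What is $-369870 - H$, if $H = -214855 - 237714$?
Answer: $82699$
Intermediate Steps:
$H = -452569$ ($H = -214855 - 237714 = -452569$)
$-369870 - H = -369870 - -452569 = -369870 + 452569 = 82699$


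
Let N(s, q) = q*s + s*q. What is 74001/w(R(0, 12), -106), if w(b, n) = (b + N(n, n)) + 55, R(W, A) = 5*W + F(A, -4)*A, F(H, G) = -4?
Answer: 24667/7493 ≈ 3.2920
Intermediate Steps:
N(s, q) = 2*q*s (N(s, q) = q*s + q*s = 2*q*s)
R(W, A) = -4*A + 5*W (R(W, A) = 5*W - 4*A = -4*A + 5*W)
w(b, n) = 55 + b + 2*n² (w(b, n) = (b + 2*n*n) + 55 = (b + 2*n²) + 55 = 55 + b + 2*n²)
74001/w(R(0, 12), -106) = 74001/(55 + (-4*12 + 5*0) + 2*(-106)²) = 74001/(55 + (-48 + 0) + 2*11236) = 74001/(55 - 48 + 22472) = 74001/22479 = 74001*(1/22479) = 24667/7493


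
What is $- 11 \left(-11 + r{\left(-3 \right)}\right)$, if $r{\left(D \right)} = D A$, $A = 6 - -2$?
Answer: $385$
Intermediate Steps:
$A = 8$ ($A = 6 + 2 = 8$)
$r{\left(D \right)} = 8 D$ ($r{\left(D \right)} = D 8 = 8 D$)
$- 11 \left(-11 + r{\left(-3 \right)}\right) = - 11 \left(-11 + 8 \left(-3\right)\right) = - 11 \left(-11 - 24\right) = \left(-11\right) \left(-35\right) = 385$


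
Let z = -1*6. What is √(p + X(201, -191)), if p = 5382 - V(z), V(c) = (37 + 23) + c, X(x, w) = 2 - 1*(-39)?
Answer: √5369 ≈ 73.273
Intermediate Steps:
X(x, w) = 41 (X(x, w) = 2 + 39 = 41)
z = -6
V(c) = 60 + c
p = 5328 (p = 5382 - (60 - 6) = 5382 - 1*54 = 5382 - 54 = 5328)
√(p + X(201, -191)) = √(5328 + 41) = √5369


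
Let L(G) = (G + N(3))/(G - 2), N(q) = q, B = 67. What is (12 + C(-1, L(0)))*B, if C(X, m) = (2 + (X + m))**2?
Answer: 3283/4 ≈ 820.75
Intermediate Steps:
L(G) = (3 + G)/(-2 + G) (L(G) = (G + 3)/(G - 2) = (3 + G)/(-2 + G))
C(X, m) = (2 + X + m)**2
(12 + C(-1, L(0)))*B = (12 + (2 - 1 + (3 + 0)/(-2 + 0))**2)*67 = (12 + (2 - 1 + 3/(-2))**2)*67 = (12 + (2 - 1 - 1/2*3)**2)*67 = (12 + (2 - 1 - 3/2)**2)*67 = (12 + (-1/2)**2)*67 = (12 + 1/4)*67 = (49/4)*67 = 3283/4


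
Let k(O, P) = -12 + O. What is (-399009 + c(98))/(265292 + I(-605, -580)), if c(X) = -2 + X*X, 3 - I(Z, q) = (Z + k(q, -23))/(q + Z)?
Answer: -153815765/104791126 ≈ -1.4678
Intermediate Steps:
I(Z, q) = 3 - (-12 + Z + q)/(Z + q) (I(Z, q) = 3 - (Z + (-12 + q))/(q + Z) = 3 - (-12 + Z + q)/(Z + q))
c(X) = -2 + X**2
(-399009 + c(98))/(265292 + I(-605, -580)) = (-399009 + (-2 + 98**2))/(265292 + 2*(6 - 605 - 580)/(-605 - 580)) = (-399009 + (-2 + 9604))/(265292 + 2*(-1179)/(-1185)) = (-399009 + 9602)/(265292 + 2*(-1/1185)*(-1179)) = -389407/(265292 + 786/395) = -389407/104791126/395 = -389407*395/104791126 = -153815765/104791126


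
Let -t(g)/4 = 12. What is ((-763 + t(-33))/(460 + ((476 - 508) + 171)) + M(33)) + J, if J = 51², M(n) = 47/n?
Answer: 51415357/19767 ≈ 2601.1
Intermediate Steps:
t(g) = -48 (t(g) = -4*12 = -48)
J = 2601
((-763 + t(-33))/(460 + ((476 - 508) + 171)) + M(33)) + J = ((-763 - 48)/(460 + ((476 - 508) + 171)) + 47/33) + 2601 = (-811/(460 + (-32 + 171)) + 47*(1/33)) + 2601 = (-811/(460 + 139) + 47/33) + 2601 = (-811/599 + 47/33) + 2601 = 1390/19767 + 2601 = 51415357/19767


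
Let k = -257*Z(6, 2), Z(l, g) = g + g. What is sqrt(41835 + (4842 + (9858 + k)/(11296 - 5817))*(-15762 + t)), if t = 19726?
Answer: sqrt(577631424418123)/5479 ≈ 4386.6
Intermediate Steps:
Z(l, g) = 2*g
k = -1028 (k = -514*2 = -257*4 = -1028)
sqrt(41835 + (4842 + (9858 + k)/(11296 - 5817))*(-15762 + t)) = sqrt(41835 + (4842 + (9858 - 1028)/(11296 - 5817))*(-15762 + 19726)) = sqrt(41835 + (4842 + 8830/5479)*3964) = sqrt(41835 + (26538148/5479)*3964) = sqrt(41835 + 105197218672/5479) = sqrt(105426432637/5479) = sqrt(577631424418123)/5479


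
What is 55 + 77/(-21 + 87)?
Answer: 337/6 ≈ 56.167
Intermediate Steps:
55 + 77/(-21 + 87) = 55 + 77/66 = 55 + 77*(1/66) = 55 + 7/6 = 337/6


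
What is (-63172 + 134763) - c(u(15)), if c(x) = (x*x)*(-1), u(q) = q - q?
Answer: 71591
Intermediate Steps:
u(q) = 0
c(x) = -x² (c(x) = x²*(-1) = -x²)
(-63172 + 134763) - c(u(15)) = (-63172 + 134763) - (-1)*0² = 71591 - (-1)*0 = 71591 - 1*0 = 71591 + 0 = 71591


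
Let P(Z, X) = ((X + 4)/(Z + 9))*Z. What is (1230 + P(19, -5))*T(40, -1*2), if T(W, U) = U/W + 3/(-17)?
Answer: -378631/1360 ≈ -278.41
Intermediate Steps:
T(W, U) = -3/17 + U/W (T(W, U) = U/W + 3*(-1/17) = U/W - 3/17 = -3/17 + U/W)
P(Z, X) = Z*(4 + X)/(9 + Z) (P(Z, X) = ((4 + X)/(9 + Z))*Z = Z*(4 + X)/(9 + Z))
(1230 + P(19, -5))*T(40, -1*2) = (1230 + 19*(4 - 5)/(9 + 19))*(-3/17 - 1*2/40) = (1230 + 19*(-1)/28)*(-3/17 - 2*1/40) = (1230 + 19*(1/28)*(-1))*(-3/17 - 1/20) = (1230 - 19/28)*(-77/340) = (34421/28)*(-77/340) = -378631/1360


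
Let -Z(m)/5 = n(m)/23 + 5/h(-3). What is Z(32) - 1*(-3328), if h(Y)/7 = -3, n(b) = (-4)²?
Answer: 1606319/483 ≈ 3325.7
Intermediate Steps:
n(b) = 16
h(Y) = -21 (h(Y) = 7*(-3) = -21)
Z(m) = -1105/483 (Z(m) = -5*(16/23 + 5/(-21)) = -5*(16*(1/23) + 5*(-1/21)) = -5*(16/23 - 5/21) = -5*221/483 = -1105/483)
Z(32) - 1*(-3328) = -1105/483 - 1*(-3328) = -1105/483 + 3328 = 1606319/483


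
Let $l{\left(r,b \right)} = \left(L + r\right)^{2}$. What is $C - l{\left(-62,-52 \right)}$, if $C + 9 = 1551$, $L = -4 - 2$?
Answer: $-3082$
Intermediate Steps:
$L = -6$
$C = 1542$ ($C = -9 + 1551 = 1542$)
$l{\left(r,b \right)} = \left(-6 + r\right)^{2}$
$C - l{\left(-62,-52 \right)} = 1542 - \left(-6 - 62\right)^{2} = 1542 - \left(-68\right)^{2} = 1542 - 4624 = -3082$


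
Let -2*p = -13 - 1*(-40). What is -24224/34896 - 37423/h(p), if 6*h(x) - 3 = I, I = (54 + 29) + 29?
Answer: -489891488/250815 ≈ -1953.2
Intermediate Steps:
p = -27/2 (p = -(-13 - 1*(-40))/2 = -(-13 + 40)/2 = -1/2*27 = -27/2 ≈ -13.500)
I = 112 (I = 83 + 29 = 112)
h(x) = 115/6 (h(x) = 1/2 + (1/6)*112 = 1/2 + 56/3 = 115/6)
-24224/34896 - 37423/h(p) = -24224/34896 - 37423/115/6 = -24224*1/34896 - 37423*6/115 = -1514/2181 - 224538/115 = -489891488/250815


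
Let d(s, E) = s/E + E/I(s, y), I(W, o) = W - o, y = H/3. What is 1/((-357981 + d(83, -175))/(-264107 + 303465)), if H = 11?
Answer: -21289100/193636627 ≈ -0.10994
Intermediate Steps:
y = 11/3 ≈ 3.6667
d(s, E) = E/(-11/3 + s) + s/E (d(s, E) = s/E + E/(s - 1*11/3) = s/E + E/(s - 11/3) = s/E + E/(-11/3 + s) = E/(-11/3 + s) + s/E)
1/((-357981 + d(83, -175))/(-264107 + 303465)) = 1/((-357981 + (-175/(-11/3 + 83) + 83/(-175)))/(-264107 + 303465)) = 1/((-357981 + (-175/238/3 + 83*(-1/175)))/39358) = 1/((-357981 + (-175*3/238 - 83/175))*(1/39358)) = 1/((-357981 + (-75/34 - 83/175))*(1/39358)) = 1/((-357981 - 15947/5950)*(1/39358)) = 1/(-2130002897/5950*1/39358) = 1/(-193636627/21289100) = -21289100/193636627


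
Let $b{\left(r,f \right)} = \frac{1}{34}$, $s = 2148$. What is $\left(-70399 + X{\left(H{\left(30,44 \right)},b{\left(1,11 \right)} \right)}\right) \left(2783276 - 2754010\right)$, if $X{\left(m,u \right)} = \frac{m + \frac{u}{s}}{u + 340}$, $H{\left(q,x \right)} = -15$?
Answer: $- \frac{2325611294419553}{1128774} \approx -2.0603 \cdot 10^{9}$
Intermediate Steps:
$b{\left(r,f \right)} = \frac{1}{34}$
$X{\left(m,u \right)} = \frac{m + \frac{u}{2148}}{340 + u}$ ($X{\left(m,u \right)} = \frac{m + \frac{u}{2148}}{u + 340} = \frac{m + u \frac{1}{2148}}{340 + u} = \frac{m + \frac{u}{2148}}{340 + u}$)
$\left(-70399 + X{\left(H{\left(30,44 \right)},b{\left(1,11 \right)} \right)}\right) \left(2783276 - 2754010\right) = \left(-70399 + \frac{-15 + \frac{1}{2148} \cdot \frac{1}{34}}{340 + \frac{1}{34}}\right) \left(2783276 - 2754010\right) = \left(-70399 + \frac{-15 + \frac{1}{73032}}{\frac{11561}{34}}\right) 29266 = \left(-70399 + \frac{34}{11561} \left(- \frac{1095479}{73032}\right)\right) 29266 = \left(-70399 - \frac{99589}{2257548}\right) 29266 = \left(- \frac{158929221241}{2257548}\right) 29266 = - \frac{2325611294419553}{1128774}$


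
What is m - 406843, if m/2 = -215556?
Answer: -837955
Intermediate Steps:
m = -431112 (m = 2*(-215556) = -431112)
m - 406843 = -431112 - 406843 = -837955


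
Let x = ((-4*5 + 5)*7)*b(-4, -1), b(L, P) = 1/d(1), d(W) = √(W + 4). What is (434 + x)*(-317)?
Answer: -137578 + 6657*√5 ≈ -1.2269e+5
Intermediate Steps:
d(W) = √(4 + W)
b(L, P) = √5/5 (b(L, P) = 1/(√(4 + 1)) = 1/(√5) = √5/5)
x = -21*√5 (x = ((-4*5 + 5)*7)*(√5/5) = ((-20 + 5)*7)*(√5/5) = (-15*7)*(√5/5) = -21*√5 ≈ -46.957)
(434 + x)*(-317) = (434 - 21*√5)*(-317) = -137578 + 6657*√5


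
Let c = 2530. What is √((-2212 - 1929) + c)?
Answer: 3*I*√179 ≈ 40.137*I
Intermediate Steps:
√((-2212 - 1929) + c) = √((-2212 - 1929) + 2530) = √(-4141 + 2530) = √(-1611) = 3*I*√179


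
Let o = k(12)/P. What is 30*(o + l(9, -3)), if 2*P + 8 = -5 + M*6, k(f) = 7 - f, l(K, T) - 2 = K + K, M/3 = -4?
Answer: 10260/17 ≈ 603.53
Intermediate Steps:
M = -12 (M = 3*(-4) = -12)
l(K, T) = 2 + 2*K (l(K, T) = 2 + (K + K) = 2 + 2*K)
P = -85/2 (P = -4 + (-5 - 12*6)/2 = -4 + (-5 - 72)/2 = -4 + (½)*(-77) = -4 - 77/2 = -85/2 ≈ -42.500)
o = 2/17 (o = (7 - 1*12)/(-85/2) = (7 - 12)*(-2/85) = -5*(-2/85) = 2/17 ≈ 0.11765)
30*(o + l(9, -3)) = 30*(2/17 + (2 + 2*9)) = 30*(2/17 + (2 + 18)) = 30*(2/17 + 20) = 30*(342/17) = 10260/17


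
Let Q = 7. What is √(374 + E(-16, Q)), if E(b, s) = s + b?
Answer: √365 ≈ 19.105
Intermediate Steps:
E(b, s) = b + s
√(374 + E(-16, Q)) = √(374 + (-16 + 7)) = √(374 - 9) = √365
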